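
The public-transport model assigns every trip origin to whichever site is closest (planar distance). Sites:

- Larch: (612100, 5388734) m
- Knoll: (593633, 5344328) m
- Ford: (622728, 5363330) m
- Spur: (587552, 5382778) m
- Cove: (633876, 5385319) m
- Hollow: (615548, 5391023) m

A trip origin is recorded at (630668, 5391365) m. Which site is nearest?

Squared distances to each site:
Larch: 351692785.000; Knoll: 3584070594.000; Ford: 849004825.000; Spur: 1932726025.000; Cove: 46845380.000; Hollow: 228731364.000.
Minimum at Cove.

Cove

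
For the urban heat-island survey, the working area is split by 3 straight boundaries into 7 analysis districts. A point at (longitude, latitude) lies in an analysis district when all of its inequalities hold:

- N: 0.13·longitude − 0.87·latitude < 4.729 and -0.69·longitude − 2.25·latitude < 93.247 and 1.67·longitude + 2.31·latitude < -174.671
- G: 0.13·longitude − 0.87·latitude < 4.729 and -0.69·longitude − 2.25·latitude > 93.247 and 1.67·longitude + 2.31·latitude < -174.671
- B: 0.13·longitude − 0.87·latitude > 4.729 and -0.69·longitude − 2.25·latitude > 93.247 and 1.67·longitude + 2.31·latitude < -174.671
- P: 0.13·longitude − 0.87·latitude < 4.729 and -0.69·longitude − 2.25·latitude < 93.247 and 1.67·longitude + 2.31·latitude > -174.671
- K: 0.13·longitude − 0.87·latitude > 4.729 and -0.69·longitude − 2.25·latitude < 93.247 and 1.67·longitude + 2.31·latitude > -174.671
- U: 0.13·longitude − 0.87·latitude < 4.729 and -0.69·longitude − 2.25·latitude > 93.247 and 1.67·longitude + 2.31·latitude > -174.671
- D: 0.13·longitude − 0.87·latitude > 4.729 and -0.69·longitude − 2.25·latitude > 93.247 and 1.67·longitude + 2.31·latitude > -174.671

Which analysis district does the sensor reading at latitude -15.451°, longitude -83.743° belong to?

N

0.13·-83.743 − 0.87·-15.451 = 2.556, which is < 4.729
-0.69·-83.743 − 2.25·-15.451 = 92.547, which is < 93.247
1.67·-83.743 + 2.31·-15.451 = -175.543, which is < -174.671
This sign pattern matches N.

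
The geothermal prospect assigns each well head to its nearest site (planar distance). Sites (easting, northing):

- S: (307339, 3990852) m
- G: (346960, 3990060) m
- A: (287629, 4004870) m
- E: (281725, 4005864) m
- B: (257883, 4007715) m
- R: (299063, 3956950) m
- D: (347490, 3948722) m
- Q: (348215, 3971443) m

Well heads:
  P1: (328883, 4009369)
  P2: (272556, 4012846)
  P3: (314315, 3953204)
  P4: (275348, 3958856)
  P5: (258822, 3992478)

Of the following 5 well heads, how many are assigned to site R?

2

P1 → G
P2 → E
P3 → R
P4 → R
P5 → B
2 of the 5 go to R.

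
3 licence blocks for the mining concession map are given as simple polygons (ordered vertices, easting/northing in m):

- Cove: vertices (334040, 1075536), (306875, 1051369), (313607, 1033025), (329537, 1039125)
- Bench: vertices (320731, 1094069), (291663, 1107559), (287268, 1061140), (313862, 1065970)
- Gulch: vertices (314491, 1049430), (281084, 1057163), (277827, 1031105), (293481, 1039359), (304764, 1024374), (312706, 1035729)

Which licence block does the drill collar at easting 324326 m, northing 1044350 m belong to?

Cove

Cast a ray rightward from (324326, 1044350). For each polygon, the edges (by vertex number in listed order) whose endpoints lie on opposite sides of northing = 1044350, where each meets that height, and whether that is right or left of the point:
Cove: 2–3 at easting≈309450.9 (left), 4–1 at easting≈330183.2 (right) → 1 crossing.
Bench: no edge straddles that height → 0 crossings.
Gulch: 2–3 at easting≈279482.5 (left), 6–1 at easting≈313829.2 (left) → 0 crossings.
Only Cove has an odd count, so the point is inside Cove.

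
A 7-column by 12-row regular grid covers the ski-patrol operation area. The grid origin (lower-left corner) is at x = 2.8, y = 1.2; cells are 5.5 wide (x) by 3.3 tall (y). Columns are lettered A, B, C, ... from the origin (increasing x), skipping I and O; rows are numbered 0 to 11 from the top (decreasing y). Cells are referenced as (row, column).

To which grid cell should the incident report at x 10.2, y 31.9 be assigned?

(2, B)

Column index: ⌊(10.2 − 2.8) / 5.5⌋ = ⌊1.345⌋ = 1 → column B
Row offset from origin: ⌊(31.9 − 1.2) / 3.3⌋ = ⌊9.303⌋ = 9 → row 2 (counted from top)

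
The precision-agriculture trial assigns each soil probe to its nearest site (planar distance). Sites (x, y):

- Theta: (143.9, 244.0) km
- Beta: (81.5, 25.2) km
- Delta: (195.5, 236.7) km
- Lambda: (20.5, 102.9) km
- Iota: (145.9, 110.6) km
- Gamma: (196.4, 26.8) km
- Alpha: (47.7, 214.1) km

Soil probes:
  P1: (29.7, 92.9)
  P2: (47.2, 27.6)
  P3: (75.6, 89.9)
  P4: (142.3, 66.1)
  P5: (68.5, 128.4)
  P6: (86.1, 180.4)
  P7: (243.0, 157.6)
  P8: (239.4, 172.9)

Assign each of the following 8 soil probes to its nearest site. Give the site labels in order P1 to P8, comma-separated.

P1 → Lambda (d²=184.64)
P2 → Beta (d²=1182.25)
P3 → Lambda (d²=3205.01)
P4 → Iota (d²=1993.21)
P5 → Lambda (d²=2954.25)
P6 → Alpha (d²=2610.25)
P7 → Delta (d²=8513.06)
P8 → Delta (d²=5997.65)

Lambda, Beta, Lambda, Iota, Lambda, Alpha, Delta, Delta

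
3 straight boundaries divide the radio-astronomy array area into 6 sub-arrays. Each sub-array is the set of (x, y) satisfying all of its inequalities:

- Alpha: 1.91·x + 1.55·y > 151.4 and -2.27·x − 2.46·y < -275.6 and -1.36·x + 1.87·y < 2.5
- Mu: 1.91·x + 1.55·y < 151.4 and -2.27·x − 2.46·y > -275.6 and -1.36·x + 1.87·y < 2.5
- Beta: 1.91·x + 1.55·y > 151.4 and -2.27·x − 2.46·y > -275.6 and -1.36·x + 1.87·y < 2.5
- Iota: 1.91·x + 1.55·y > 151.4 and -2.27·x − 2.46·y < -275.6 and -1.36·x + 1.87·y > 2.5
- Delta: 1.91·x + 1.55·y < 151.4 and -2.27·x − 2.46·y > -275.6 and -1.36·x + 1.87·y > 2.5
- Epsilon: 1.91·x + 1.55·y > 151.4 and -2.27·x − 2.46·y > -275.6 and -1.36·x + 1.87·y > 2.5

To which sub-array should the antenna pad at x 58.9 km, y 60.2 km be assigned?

1.91·58.9 + 1.55·60.2 = 205.809, which is > 151.4
-2.27·58.9 − 2.46·60.2 = -281.795, which is < -275.6
-1.36·58.9 + 1.87·60.2 = 32.470, which is > 2.5
This sign pattern matches Iota.

Iota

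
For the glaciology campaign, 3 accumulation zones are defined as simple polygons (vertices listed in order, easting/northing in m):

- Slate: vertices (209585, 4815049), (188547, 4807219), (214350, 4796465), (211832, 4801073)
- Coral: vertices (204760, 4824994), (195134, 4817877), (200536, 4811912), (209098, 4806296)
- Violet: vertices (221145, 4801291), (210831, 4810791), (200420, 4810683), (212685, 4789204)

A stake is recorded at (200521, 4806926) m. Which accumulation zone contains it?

Cast a ray rightward from (200521, 4806926). For each polygon, the edges (by vertex number in listed order) whose endpoints lie on opposite sides of northing = 4806926, where each meets that height, and whether that is right or left of the point:
Slate: 2–3 at easting≈189250.0 (left), 4–1 at easting≈210891.0 (right) → 1 crossing.
Coral: 3–4 at easting≈208137.5 (right), 4–1 at easting≈208951.8 (right) → 2 crossings.
Violet: 1–2 at easting≈215027.2 (right), 3–4 at easting≈202565.3 (right) → 2 crossings.
Only Slate has an odd count, so the point is inside Slate.

Slate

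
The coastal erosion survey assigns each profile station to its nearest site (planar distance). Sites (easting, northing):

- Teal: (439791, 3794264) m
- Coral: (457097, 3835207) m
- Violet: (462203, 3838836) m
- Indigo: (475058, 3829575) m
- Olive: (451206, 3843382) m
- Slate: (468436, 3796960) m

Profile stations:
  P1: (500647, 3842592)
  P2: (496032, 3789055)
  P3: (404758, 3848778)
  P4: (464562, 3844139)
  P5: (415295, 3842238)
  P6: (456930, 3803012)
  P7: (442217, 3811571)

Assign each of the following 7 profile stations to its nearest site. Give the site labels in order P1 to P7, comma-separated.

P1 → Indigo (d²=824239210.00)
P2 → Slate (d²=824028241.00)
P3 → Olive (d²=2186533520.00)
P4 → Violet (d²=33686690.00)
P5 → Olive (d²=1290908657.00)
P6 → Slate (d²=169014740.00)
P7 → Teal (d²=305417725.00)

Indigo, Slate, Olive, Violet, Olive, Slate, Teal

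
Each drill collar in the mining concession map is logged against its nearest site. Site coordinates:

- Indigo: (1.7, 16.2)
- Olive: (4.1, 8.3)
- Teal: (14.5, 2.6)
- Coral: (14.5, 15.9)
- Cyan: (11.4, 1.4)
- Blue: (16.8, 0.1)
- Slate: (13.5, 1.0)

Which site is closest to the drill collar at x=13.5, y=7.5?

Teal

Squared distances to each site:
Indigo: 214.930; Olive: 89.000; Teal: 25.010; Coral: 71.560; Cyan: 41.620; Blue: 65.650; Slate: 42.250.
Minimum at Teal.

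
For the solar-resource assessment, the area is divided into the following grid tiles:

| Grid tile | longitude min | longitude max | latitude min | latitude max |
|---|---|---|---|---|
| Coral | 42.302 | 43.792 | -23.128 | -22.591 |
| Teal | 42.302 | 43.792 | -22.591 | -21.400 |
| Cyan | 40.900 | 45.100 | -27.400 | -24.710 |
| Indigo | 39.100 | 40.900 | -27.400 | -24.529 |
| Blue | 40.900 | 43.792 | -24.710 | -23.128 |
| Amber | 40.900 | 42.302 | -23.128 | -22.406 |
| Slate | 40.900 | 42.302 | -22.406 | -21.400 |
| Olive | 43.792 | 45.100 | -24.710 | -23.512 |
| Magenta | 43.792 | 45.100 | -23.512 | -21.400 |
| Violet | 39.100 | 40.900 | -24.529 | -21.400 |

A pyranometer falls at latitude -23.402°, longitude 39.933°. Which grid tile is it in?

The point has longitude = 39.933 and latitude = -23.402.
Only Violet satisfies 39.100 ≤ longitude ≤ 40.900 and -24.529 ≤ latitude ≤ -21.400.

Violet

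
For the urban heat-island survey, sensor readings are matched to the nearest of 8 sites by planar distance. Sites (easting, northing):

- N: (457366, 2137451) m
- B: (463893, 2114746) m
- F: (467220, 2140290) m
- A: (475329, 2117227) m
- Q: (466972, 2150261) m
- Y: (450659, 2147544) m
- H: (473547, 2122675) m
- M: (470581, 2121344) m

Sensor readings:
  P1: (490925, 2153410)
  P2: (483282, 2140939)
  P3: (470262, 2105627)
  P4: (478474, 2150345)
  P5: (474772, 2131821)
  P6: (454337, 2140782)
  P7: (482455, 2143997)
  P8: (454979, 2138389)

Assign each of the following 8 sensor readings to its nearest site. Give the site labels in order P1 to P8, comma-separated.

P1 → Q (d²=583662410.00)
P2 → F (d²=258409045.00)
P3 → B (d²=123720322.00)
P4 → Q (d²=132303060.00)
P5 → H (d²=85149941.00)
P6 → N (d²=20270402.00)
P7 → F (d²=245847074.00)
P8 → N (d²=6577613.00)

Q, F, B, Q, H, N, F, N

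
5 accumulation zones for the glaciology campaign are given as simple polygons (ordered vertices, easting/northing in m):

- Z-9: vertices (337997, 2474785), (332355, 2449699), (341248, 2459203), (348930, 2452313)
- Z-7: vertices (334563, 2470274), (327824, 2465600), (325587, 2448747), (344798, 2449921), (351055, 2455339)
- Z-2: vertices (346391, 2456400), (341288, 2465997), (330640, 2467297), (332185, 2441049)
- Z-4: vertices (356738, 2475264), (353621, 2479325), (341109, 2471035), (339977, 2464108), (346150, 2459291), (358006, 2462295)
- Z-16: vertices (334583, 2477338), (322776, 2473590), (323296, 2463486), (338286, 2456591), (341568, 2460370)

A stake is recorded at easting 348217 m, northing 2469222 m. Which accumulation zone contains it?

Z-4

Cast a ray rightward from (348217, 2469222). For each polygon, the edges (by vertex number in listed order) whose endpoints lie on opposite sides of northing = 2469222, where each meets that height, and whether that is right or left of the point:
Z-9: 1–2 at easting≈336745.8 (left), 4–1 at easting≈340703.5 (left) → 0 crossings.
Z-7: 1–2 at easting≈333046.2 (left), 5–1 at easting≈335724.7 (left) → 0 crossings.
Z-2: no edge straddles that height → 0 crossings.
Z-4: 3–4 at easting≈340812.7 (left), 6–1 at easting≈357328.7 (right) → 1 crossing.
Z-16: 2–3 at easting≈323000.8 (left), 5–1 at easting≈337924.0 (left) → 0 crossings.
Only Z-4 has an odd count, so the point is inside Z-4.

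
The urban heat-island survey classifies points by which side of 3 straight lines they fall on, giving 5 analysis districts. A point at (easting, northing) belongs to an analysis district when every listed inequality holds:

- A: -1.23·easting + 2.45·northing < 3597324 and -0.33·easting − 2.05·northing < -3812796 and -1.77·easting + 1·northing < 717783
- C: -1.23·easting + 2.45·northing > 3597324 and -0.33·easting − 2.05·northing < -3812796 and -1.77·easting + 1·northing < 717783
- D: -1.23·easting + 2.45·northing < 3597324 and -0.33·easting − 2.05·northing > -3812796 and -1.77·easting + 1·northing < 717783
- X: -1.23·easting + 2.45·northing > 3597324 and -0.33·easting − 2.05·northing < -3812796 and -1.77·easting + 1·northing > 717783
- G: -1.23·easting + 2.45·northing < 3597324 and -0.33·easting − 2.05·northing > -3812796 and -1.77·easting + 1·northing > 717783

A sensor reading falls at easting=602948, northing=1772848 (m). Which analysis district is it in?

-1.23·602948 + 2.45·1772848 = 3601851.560, which is > 3597324
-0.33·602948 − 2.05·1772848 = -3833311.240, which is < -3812796
-1.77·602948 + 1·1772848 = 705630.040, which is < 717783
This sign pattern matches C.

C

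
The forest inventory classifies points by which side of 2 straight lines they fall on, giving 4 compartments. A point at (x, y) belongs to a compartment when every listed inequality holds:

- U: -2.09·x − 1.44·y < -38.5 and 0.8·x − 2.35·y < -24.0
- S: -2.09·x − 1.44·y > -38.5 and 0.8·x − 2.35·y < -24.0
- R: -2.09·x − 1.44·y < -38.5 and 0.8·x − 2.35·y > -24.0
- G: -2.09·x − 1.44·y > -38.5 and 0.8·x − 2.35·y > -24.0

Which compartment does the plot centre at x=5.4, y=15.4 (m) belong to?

-2.09·5.4 − 1.44·15.4 = -33.462, which is > -38.5
0.8·5.4 − 2.35·15.4 = -31.870, which is < -24.0
This sign pattern matches S.

S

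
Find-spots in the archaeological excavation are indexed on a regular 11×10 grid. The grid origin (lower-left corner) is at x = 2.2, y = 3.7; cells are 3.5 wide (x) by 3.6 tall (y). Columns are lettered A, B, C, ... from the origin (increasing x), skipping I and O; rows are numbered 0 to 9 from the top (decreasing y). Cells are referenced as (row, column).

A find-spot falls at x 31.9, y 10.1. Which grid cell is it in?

(8, J)

Column index: ⌊(31.9 − 2.2) / 3.5⌋ = ⌊8.486⌋ = 8 → column J
Row offset from origin: ⌊(10.1 − 3.7) / 3.6⌋ = ⌊1.778⌋ = 1 → row 8 (counted from top)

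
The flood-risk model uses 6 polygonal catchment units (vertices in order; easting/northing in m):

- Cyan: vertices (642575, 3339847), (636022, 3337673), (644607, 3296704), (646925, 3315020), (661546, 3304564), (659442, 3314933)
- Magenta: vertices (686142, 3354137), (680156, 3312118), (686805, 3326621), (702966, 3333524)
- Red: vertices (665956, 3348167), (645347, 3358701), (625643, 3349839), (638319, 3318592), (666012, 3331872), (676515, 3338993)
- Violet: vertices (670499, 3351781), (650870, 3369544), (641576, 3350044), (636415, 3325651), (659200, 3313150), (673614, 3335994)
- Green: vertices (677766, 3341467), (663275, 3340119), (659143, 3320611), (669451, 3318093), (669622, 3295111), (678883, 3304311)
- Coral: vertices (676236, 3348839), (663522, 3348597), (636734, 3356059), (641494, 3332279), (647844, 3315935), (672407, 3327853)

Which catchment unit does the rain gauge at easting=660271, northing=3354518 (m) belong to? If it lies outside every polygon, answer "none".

Violet

Cast a ray rightward from (660271, 3354518). For each polygon, the edges (by vertex number in listed order) whose endpoints lie on opposite sides of northing = 3354518, where each meets that height, and whether that is right or left of the point:
Cyan: no edge straddles that height → 0 crossings.
Magenta: no edge straddles that height → 0 crossings.
Red: 1–2 at easting≈653530.7 (left), 2–3 at easting≈636046.4 (left) → 0 crossings.
Violet: 1–2 at easting≈667474.5 (right), 2–3 at easting≈643708.4 (left) → 1 crossing.
Green: no edge straddles that height → 0 crossings.
Coral: 2–3 at easting≈642266.1 (left), 3–4 at easting≈637042.5 (left) → 0 crossings.
Only Violet has an odd count, so the point is inside Violet.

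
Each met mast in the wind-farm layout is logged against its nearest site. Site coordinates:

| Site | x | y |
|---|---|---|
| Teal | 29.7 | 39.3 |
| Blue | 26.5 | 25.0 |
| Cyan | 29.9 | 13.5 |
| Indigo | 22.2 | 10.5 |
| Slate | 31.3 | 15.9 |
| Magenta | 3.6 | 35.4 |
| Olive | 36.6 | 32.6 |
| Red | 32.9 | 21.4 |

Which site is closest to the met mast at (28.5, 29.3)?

Squared distances to each site:
Teal: 101.440; Blue: 22.490; Cyan: 251.600; Indigo: 393.130; Slate: 187.400; Magenta: 657.220; Olive: 76.500; Red: 81.770.
Minimum at Blue.

Blue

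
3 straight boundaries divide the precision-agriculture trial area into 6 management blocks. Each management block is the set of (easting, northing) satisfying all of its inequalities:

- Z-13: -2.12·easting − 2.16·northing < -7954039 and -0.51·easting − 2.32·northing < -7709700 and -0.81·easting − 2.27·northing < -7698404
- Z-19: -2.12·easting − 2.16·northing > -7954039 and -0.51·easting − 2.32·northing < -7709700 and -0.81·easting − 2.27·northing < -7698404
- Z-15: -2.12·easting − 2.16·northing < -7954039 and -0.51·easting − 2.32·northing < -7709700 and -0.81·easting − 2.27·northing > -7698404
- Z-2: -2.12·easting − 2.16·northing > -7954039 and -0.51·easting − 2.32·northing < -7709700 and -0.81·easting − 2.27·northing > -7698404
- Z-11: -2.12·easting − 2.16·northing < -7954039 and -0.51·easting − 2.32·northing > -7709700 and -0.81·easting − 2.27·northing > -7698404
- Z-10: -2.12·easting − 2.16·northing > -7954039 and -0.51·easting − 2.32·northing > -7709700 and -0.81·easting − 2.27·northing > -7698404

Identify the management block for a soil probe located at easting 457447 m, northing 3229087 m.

Z-19

-2.12·457447 − 2.16·3229087 = -7944615.560, which is > -7954039
-0.51·457447 − 2.32·3229087 = -7724779.810, which is < -7709700
-0.81·457447 − 2.27·3229087 = -7700559.560, which is < -7698404
This sign pattern matches Z-19.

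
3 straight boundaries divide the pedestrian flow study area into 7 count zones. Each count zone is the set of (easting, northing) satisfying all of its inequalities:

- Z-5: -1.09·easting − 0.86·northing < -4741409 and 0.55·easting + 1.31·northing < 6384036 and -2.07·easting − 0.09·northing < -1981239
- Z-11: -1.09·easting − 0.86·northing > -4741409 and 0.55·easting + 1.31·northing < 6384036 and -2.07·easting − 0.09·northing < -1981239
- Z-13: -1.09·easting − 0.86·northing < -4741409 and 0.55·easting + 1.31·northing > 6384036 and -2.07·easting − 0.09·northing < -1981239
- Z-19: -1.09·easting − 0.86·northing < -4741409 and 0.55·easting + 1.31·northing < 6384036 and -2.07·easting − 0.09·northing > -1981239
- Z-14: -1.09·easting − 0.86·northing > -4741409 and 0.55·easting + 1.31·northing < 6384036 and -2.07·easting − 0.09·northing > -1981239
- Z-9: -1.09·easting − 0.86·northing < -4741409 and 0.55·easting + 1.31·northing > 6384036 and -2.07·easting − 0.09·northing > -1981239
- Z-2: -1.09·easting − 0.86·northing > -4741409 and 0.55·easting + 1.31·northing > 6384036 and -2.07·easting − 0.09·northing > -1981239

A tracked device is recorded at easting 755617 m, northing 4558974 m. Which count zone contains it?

Z-9

-1.09·755617 − 0.86·4558974 = -4744340.170, which is < -4741409
0.55·755617 + 1.31·4558974 = 6387845.290, which is > 6384036
-2.07·755617 − 0.09·4558974 = -1974434.850, which is > -1981239
This sign pattern matches Z-9.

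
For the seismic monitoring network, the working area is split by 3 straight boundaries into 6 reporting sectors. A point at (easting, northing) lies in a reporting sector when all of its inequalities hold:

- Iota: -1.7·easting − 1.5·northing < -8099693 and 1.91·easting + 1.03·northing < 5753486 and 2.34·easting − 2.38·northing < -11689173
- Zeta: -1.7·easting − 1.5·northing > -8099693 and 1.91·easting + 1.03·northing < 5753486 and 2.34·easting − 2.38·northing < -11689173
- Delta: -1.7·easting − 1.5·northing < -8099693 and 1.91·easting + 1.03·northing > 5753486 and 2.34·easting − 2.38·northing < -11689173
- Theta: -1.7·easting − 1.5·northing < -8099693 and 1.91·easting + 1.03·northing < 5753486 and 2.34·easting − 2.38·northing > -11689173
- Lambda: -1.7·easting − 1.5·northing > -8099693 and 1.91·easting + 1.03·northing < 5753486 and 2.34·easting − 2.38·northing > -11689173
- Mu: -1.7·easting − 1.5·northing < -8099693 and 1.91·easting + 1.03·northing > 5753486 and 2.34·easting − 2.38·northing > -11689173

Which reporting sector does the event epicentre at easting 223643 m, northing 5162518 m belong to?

-1.7·223643 − 1.5·5162518 = -8123970.100, which is < -8099693
1.91·223643 + 1.03·5162518 = 5744551.670, which is < 5753486
2.34·223643 − 2.38·5162518 = -11763468.220, which is < -11689173
This sign pattern matches Iota.

Iota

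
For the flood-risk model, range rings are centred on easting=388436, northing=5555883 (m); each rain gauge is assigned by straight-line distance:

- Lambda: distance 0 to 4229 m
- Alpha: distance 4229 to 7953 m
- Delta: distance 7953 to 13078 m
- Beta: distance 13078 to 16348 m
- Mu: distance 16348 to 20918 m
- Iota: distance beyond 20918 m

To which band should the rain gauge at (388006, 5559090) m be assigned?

Lambda

Distance = √((388006−388436)² + (5559090−5555883)²) = √(184900.000 + 10284849.000) = 3235.699 m.
0 ≤ 3235.699 < 4229 → Lambda.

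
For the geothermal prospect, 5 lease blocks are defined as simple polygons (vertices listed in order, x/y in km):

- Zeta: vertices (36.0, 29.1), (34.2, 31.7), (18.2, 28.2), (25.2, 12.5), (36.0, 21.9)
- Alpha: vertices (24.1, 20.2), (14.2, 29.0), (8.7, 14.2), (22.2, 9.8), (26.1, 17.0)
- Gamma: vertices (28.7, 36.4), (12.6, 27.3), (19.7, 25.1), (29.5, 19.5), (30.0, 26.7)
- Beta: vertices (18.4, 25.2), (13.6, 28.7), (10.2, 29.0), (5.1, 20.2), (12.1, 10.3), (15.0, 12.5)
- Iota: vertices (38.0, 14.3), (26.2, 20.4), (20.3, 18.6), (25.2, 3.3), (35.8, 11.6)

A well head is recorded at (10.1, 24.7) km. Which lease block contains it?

Beta

Cast a ray rightward from (10.1, 24.7). For each polygon, the edges (by vertex number in listed order) whose endpoints lie on opposite sides of y = 24.7, where each meets that height, and whether that is right or left of the point:
Zeta: 3–4 at x≈19.76 (right), 5–1 at x≈36.00 (right) → 2 crossings.
Alpha: 1–2 at x≈19.04 (right), 2–3 at x≈12.60 (right) → 2 crossings.
Gamma: 3–4 at x≈20.40 (right), 4–5 at x≈29.86 (right) → 2 crossings.
Beta: 3–4 at x≈7.71 (left), 6–1 at x≈18.27 (right) → 1 crossing.
Iota: no edge straddles that height → 0 crossings.
Only Beta has an odd count, so the point is inside Beta.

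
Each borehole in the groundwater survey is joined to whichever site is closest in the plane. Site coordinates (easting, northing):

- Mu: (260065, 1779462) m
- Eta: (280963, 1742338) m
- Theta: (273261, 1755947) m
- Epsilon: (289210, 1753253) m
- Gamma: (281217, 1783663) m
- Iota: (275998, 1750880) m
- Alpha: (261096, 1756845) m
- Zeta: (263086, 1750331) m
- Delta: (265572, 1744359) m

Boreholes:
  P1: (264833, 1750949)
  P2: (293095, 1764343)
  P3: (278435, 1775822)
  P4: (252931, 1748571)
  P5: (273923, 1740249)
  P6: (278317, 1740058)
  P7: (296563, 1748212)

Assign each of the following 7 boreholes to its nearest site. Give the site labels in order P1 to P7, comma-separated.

Zeta, Epsilon, Gamma, Zeta, Eta, Eta, Epsilon

P1 → Zeta (d²=3433933.00)
P2 → Epsilon (d²=138081325.00)
P3 → Gamma (d²=69220805.00)
P4 → Zeta (d²=106221625.00)
P5 → Eta (d²=53925521.00)
P6 → Eta (d²=12199716.00)
P7 → Epsilon (d²=79478290.00)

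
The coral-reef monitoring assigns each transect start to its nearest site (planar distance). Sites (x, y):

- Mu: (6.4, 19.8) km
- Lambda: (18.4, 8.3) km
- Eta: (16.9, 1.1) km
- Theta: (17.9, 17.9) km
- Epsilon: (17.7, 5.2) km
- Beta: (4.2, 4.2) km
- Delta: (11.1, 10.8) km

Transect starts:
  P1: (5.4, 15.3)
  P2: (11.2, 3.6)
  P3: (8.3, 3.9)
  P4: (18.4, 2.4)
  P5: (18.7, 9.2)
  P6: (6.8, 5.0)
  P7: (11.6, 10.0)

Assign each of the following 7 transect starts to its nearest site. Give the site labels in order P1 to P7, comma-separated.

P1 → Mu (d²=21.25)
P2 → Eta (d²=38.74)
P3 → Beta (d²=16.90)
P4 → Eta (d²=3.94)
P5 → Lambda (d²=0.90)
P6 → Beta (d²=7.40)
P7 → Delta (d²=0.89)

Mu, Eta, Beta, Eta, Lambda, Beta, Delta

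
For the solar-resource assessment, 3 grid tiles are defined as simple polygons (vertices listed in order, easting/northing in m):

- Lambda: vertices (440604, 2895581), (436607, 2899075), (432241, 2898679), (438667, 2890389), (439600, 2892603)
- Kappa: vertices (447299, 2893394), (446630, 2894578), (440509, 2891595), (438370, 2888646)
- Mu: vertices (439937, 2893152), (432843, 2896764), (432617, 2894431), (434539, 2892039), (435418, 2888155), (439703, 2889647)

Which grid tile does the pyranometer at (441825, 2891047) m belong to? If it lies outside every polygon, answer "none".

Kappa

Cast a ray rightward from (441825, 2891047). For each polygon, the edges (by vertex number in listed order) whose endpoints lie on opposite sides of northing = 2891047, where each meets that height, and whether that is right or left of the point:
Lambda: 3–4 at easting≈438157.0 (left), 4–5 at easting≈438944.3 (left) → 0 crossings.
Kappa: 3–4 at easting≈440111.5 (left), 4–1 at easting≈442885.3 (right) → 1 crossing.
Mu: 4–5 at easting≈434763.5 (left), 6–1 at easting≈439796.5 (left) → 0 crossings.
Only Kappa has an odd count, so the point is inside Kappa.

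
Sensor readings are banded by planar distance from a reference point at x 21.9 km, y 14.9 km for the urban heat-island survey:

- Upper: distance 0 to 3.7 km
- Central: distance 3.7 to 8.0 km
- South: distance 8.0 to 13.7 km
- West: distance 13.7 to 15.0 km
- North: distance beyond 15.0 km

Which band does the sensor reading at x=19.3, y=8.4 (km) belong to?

Distance = √((19.3−21.9)² + (8.4−14.9)²) = √(6.760 + 42.250) = 7.001 km.
3.7 ≤ 7.001 < 8.0 → Central.

Central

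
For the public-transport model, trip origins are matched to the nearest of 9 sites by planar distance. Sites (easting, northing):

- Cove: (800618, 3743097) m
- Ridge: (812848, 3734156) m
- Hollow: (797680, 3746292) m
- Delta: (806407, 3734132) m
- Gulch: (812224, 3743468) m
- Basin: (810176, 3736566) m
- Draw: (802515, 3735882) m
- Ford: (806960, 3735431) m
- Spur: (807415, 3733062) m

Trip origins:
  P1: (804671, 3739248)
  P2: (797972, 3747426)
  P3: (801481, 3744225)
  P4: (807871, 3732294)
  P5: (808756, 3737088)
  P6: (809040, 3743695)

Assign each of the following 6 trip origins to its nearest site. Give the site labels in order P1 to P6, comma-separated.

P1 → Draw (d²=15978292.00)
P2 → Hollow (d²=1371220.00)
P3 → Cove (d²=2017153.00)
P4 → Spur (d²=797760.00)
P5 → Basin (d²=2288884.00)
P6 → Gulch (d²=10189385.00)

Draw, Hollow, Cove, Spur, Basin, Gulch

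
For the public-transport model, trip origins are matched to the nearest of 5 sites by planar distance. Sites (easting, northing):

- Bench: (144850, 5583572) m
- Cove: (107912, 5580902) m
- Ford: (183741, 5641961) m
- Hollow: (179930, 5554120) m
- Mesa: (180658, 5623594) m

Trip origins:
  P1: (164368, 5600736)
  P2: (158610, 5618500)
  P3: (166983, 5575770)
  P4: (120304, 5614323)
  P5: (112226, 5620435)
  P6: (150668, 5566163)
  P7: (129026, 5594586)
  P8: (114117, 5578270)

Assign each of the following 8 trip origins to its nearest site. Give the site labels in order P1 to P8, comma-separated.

P1 → Bench (d²=675555220.00)
P2 → Mesa (d²=512063140.00)
P3 → Bench (d²=550740893.00)
P4 → Cove (d²=1270524905.00)
P5 → Cove (d²=1581468685.00)
P6 → Bench (d²=336922405.00)
P7 → Bench (d²=371707172.00)
P8 → Cove (d²=45429449.00)

Bench, Mesa, Bench, Cove, Cove, Bench, Bench, Cove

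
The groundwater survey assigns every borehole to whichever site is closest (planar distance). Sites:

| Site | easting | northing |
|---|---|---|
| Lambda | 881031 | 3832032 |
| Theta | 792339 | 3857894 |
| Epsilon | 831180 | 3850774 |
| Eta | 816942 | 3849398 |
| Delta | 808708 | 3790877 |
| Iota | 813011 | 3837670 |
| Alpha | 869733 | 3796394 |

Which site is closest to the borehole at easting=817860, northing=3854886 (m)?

Eta

Squared distances to each site:
Lambda: 4512880557.000; Theta: 660369505.000; Epsilon: 194330944.000; Eta: 30960868.000; Delta: 4180911185.000; Iota: 319903457.000; Alpha: 6112122193.000.
Minimum at Eta.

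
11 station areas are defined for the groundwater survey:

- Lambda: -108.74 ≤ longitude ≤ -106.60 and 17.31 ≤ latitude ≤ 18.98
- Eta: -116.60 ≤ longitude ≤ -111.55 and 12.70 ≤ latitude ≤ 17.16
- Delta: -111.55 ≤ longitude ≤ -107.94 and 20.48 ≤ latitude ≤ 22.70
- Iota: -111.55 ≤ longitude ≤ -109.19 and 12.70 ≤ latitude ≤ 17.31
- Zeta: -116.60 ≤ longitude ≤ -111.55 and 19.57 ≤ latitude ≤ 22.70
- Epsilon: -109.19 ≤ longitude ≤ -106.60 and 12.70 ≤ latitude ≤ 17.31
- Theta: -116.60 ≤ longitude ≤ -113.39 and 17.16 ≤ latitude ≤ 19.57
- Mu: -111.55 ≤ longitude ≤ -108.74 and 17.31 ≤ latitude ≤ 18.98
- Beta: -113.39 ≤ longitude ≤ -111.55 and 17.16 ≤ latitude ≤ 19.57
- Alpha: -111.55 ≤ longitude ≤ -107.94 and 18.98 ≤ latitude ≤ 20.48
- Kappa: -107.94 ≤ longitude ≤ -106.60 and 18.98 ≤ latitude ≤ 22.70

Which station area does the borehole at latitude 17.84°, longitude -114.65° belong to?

The point has longitude = -114.65 and latitude = 17.84.
Only Theta satisfies -116.60 ≤ longitude ≤ -113.39 and 17.16 ≤ latitude ≤ 19.57.

Theta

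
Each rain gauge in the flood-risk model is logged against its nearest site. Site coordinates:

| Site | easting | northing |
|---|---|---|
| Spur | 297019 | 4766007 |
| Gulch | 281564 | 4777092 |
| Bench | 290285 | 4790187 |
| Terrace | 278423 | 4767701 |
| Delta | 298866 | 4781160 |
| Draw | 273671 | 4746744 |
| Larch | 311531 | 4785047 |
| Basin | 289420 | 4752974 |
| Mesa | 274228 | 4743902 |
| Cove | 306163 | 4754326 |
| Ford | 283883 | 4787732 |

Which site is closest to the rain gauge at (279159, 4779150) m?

Squared distances to each site:
Spur: 491718049.000; Gulch: 10019389.000; Bench: 245603245.000; Terrace: 131621297.000; Delta: 392405949.000; Draw: 1080266980.000; Larch: 1082720993.000; Basin: 790471097.000; Mesa: 1266736265.000; Cove: 1345446992.000; Ford: 95966900.000.
Minimum at Gulch.

Gulch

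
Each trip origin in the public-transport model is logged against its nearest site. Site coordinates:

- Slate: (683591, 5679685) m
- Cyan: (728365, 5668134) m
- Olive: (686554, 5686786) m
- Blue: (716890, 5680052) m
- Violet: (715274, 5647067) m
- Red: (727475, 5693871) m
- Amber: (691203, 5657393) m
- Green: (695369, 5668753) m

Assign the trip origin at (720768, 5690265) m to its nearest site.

Squared distances to each site:
Slate: 1494065729.000; Cyan: 547495570.000; Olive: 1182701237.000; Blue: 119344253.000; Violet: 1896251240.000; Red: 57987085.000; Amber: 1954657609.000; Green: 1107875345.000.
Minimum at Red.

Red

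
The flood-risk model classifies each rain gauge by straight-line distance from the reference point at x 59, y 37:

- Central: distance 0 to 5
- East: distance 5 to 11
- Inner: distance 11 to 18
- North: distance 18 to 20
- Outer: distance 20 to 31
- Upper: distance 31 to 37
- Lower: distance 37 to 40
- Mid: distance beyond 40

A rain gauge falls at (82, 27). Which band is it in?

Outer

Distance = √((82−59)² + (27−37)²) = √(529.000 + 100.000) = 25.080.
20 ≤ 25.080 < 31 → Outer.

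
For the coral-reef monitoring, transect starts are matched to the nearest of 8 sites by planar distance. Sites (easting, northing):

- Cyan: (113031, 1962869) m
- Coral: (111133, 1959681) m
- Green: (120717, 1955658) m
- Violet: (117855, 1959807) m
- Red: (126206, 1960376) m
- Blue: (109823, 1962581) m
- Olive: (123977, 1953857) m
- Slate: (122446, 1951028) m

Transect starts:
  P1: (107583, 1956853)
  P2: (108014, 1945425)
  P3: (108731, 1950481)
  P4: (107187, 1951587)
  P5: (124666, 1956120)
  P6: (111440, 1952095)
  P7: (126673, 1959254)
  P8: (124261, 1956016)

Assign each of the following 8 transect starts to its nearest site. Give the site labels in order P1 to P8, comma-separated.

P1 → Coral (d²=20600084.00)
P2 → Coral (d²=212961697.00)
P3 → Coral (d²=90409604.00)
P4 → Coral (d²=81083752.00)
P5 → Olive (d²=5595890.00)
P6 → Coral (d²=57641645.00)
P7 → Red (d²=1476973.00)
P8 → Olive (d²=4741937.00)

Coral, Coral, Coral, Coral, Olive, Coral, Red, Olive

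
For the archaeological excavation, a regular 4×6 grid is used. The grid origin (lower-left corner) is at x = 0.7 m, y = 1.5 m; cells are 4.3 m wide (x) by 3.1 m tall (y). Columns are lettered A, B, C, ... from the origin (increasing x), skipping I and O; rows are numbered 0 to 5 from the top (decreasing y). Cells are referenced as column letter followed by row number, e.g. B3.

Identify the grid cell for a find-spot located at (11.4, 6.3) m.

C4

Column index: ⌊(11.4 − 0.7) / 4.3⌋ = ⌊2.488⌋ = 2 → column C
Row offset from origin: ⌊(6.3 − 1.5) / 3.1⌋ = ⌊1.548⌋ = 1 → row 4 (counted from top)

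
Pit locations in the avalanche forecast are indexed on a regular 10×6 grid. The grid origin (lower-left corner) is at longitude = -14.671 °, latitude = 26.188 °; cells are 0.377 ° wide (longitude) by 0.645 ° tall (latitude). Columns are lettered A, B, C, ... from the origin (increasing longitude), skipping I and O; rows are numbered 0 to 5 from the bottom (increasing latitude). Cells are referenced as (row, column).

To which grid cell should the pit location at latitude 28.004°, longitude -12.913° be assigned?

Column index: ⌊(-12.913 − -14.671) / 0.377⌋ = ⌊4.663⌋ = 4 → column E
Row offset from origin: ⌊(28.004 − 26.188) / 0.645⌋ = ⌊2.816⌋ = 2 → row 2

(2, E)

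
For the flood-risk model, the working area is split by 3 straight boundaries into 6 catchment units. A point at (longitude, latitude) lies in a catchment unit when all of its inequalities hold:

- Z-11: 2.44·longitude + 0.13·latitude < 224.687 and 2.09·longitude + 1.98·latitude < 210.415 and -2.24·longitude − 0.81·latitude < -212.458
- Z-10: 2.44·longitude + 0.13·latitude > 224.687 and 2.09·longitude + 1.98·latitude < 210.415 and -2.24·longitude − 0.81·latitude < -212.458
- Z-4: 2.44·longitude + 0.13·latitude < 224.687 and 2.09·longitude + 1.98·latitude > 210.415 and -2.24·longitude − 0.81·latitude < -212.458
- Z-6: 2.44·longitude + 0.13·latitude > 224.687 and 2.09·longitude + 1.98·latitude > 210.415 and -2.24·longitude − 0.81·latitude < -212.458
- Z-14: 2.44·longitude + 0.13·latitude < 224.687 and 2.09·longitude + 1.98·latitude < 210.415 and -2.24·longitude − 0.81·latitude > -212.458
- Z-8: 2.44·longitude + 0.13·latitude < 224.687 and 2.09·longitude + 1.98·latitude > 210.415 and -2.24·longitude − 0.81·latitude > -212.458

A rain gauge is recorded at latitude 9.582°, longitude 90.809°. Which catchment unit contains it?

2.44·90.809 + 0.13·9.582 = 222.820, which is < 224.687
2.09·90.809 + 1.98·9.582 = 208.763, which is < 210.415
-2.24·90.809 − 0.81·9.582 = -211.174, which is > -212.458
This sign pattern matches Z-14.

Z-14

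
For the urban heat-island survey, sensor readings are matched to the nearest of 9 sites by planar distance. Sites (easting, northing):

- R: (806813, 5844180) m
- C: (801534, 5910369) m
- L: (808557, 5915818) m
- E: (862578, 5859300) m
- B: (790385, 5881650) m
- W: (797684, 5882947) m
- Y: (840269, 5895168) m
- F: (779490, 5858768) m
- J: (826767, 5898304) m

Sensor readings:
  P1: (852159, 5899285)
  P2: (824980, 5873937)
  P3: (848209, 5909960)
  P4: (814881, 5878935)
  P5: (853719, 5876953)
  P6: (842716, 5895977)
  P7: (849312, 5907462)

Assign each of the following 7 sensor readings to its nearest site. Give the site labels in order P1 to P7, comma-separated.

P1 → Y (d²=158321789.00)
P2 → J (d²=596944058.00)
P3 → Y (d²=281846864.00)
P4 → W (d²=311832953.00)
P5 → E (d²=390110290.00)
P6 → Y (d²=6642290.00)
P7 → Y (d²=232918285.00)

Y, J, Y, W, E, Y, Y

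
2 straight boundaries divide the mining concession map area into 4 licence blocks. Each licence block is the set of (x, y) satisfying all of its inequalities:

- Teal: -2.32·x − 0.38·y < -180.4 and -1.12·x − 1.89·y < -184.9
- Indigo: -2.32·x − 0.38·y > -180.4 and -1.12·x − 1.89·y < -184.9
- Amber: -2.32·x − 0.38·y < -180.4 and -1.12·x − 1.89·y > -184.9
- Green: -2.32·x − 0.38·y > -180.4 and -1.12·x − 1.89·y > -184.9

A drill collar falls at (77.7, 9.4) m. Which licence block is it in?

Amber

-2.32·77.7 − 0.38·9.4 = -183.836, which is < -180.4
-1.12·77.7 − 1.89·9.4 = -104.790, which is > -184.9
This sign pattern matches Amber.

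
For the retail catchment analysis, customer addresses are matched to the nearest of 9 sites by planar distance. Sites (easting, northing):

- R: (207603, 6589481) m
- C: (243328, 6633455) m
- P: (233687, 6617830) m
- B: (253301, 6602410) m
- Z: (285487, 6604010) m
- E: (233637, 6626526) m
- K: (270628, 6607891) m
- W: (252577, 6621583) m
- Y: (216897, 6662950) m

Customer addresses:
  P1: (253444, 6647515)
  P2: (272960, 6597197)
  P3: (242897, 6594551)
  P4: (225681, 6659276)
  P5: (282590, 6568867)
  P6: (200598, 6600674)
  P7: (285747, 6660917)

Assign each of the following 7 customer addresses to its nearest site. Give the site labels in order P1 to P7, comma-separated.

P1 → C (d²=300017056.00)
P2 → K (d²=119799860.00)
P3 → B (d²=170007097.00)
P4 → Y (d²=90656932.00)
P5 → Z (d²=1243423058.00)
P6 → R (d²=174353274.00)
P7 → C (d²=2553533005.00)

C, K, B, Y, Z, R, C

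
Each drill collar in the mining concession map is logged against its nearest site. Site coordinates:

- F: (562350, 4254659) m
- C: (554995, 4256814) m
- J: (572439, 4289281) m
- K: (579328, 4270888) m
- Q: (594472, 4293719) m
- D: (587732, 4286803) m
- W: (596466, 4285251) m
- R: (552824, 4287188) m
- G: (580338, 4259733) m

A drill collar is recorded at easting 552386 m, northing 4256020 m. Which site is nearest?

C

Squared distances to each site:
F: 101133617.000; C: 7437317.000; J: 1508416930.000; K: 946928788.000; Q: 3192445997.000; D: 2196932805.000; W: 2797497761.000; R: 971636068.000; G: 795100673.000.
Minimum at C.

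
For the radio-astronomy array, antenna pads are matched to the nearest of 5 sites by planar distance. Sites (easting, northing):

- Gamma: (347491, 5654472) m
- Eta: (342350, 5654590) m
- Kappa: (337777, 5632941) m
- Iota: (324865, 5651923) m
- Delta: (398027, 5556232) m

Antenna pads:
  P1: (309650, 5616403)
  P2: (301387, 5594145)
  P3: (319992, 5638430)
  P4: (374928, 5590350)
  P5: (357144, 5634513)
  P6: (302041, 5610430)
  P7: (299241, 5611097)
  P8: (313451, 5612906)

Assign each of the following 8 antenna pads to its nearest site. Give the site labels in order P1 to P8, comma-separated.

Kappa, Kappa, Iota, Delta, Kappa, Kappa, Kappa, Kappa

P1 → Kappa (d²=1064633573.00)
P2 → Kappa (d²=2829361716.00)
P3 → Iota (d²=205807178.00)
P4 → Delta (d²=1697601725.00)
P5 → Kappa (d²=377551873.00)
P6 → Kappa (d²=1783806817.00)
P7 → Kappa (d²=1962183632.00)
P8 → Kappa (d²=993155501.00)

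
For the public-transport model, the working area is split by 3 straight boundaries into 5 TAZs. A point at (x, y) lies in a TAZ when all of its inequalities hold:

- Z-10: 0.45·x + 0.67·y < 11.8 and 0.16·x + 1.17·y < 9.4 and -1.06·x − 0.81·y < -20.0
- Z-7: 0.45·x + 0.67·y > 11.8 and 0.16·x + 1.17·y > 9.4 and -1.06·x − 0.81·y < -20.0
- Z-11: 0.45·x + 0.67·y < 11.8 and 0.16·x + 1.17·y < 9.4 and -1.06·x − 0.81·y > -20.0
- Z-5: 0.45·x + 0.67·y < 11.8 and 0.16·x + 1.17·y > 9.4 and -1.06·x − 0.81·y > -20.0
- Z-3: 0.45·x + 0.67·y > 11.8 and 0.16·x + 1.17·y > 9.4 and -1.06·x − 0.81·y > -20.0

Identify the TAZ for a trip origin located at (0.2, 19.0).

0.45·0.2 + 0.67·19.0 = 12.820, which is > 11.8
0.16·0.2 + 1.17·19.0 = 22.262, which is > 9.4
-1.06·0.2 − 0.81·19.0 = -15.602, which is > -20.0
This sign pattern matches Z-3.

Z-3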